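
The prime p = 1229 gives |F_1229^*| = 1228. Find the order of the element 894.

307

The order of 894 must divide p − 1 = 1228 = 2^2 · 307.
Divisors: 1, 2, 4, 307, 614, 1228.
Check each in increasing order: 894^1 ≡ 894;  894^2 ≡ 386;  894^4 ≡ 287;  894^307 ≡ 1.
Smallest exponent giving 1 is 307.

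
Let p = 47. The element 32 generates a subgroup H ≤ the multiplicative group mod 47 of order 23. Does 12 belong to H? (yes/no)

yes

12 ∈ ⟨32⟩ iff 12^23 ≡ 1 (mod 47), since |⟨32⟩| = 23.
12^23 mod 47 = 1.
Since 1 = 1, 12 lies in the subgroup.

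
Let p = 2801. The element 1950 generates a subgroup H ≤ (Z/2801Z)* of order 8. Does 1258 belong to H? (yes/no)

yes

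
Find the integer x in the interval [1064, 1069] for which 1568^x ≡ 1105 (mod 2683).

Compute 1568^1064 mod 2683 = 639, then multiply by 1568 repeatedly:
  1568^1064=639  1568^1065=1193  1568^1066=573  1568^1067=2342  1568^1068=1912
  1568^1069=1105
Found 1105 at exponent 1069.

1069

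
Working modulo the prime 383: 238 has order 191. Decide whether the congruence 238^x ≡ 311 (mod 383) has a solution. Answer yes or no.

no

311 ∈ ⟨238⟩ iff 311^191 ≡ 1 (mod 383), since |⟨238⟩| = 191.
311^191 mod 383 = 382.
Since 382 ≠ 1, 311 does not lie in the subgroup.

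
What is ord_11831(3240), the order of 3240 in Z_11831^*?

1183

The order of 3240 must divide p − 1 = 11830 = 2 · 5 · 7 · 13^2.
Divisors: 1, 2, 5, 7, 10, 13, 14, 26, 35, 65, 70, 91, 130, 169, 182, 338, 455, 845, 910, 1183, 1690, 2366, 5915, 11830.
Check each in increasing order: 3240^1 ≡ 3240;  3240^2 ≡ 3503;  3240^5 ≡ 5491;  3240^7 ≡ 9598;  3240^10 ≡ 5693;  3240^13 ≡ 2419;  3240^14 ≡ 5438;  3240^26 ≡ 7047;  3240^35 ≡ 6171;  3240^65 ≡ 11294;  3240^70 ≡ 9083;  3240^91 ≡ 1681;  3240^130 ≡ 4425;  3240^169 ≡ 11796;  3240^182 ≡ 9983;  3240^338 ≡ 1225;  3240^455 ≡ 10032;  3240^845 ≡ 7765;  3240^910 ≡ 6538;  3240^1183 ≡ 1.
Smallest exponent giving 1 is 1183.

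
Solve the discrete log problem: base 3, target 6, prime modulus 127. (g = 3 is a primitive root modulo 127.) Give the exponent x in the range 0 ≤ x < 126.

73

Baby-step giant-step with m = ceil(sqrt(126)) = 12.
Baby table (3^j mod 127 for j=0..11):
  0:1  1:3  2:9  3:27  4:81  5:116  6:94  7:28
  8:84  9:125  10:121  11:109
Giant step factor: 3^(-12) ≡ 87 (mod 127).
Scan 6·87^i mod 127 for i = 0, 1, …:
  i=0: 6   i=1: 14   i=2: 75   i=3: 48
  i=4: 112   i=5: 92   i=6: 3
Match at i=6, j=1: x = 6·12 + 1 = 73.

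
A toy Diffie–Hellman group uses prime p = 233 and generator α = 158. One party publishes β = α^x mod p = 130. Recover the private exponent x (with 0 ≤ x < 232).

45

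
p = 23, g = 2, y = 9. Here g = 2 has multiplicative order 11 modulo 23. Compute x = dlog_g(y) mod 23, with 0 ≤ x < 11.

Successive powers of 2 modulo 23:
  2^0=1  2^1=2  2^2=4  2^3=8  2^4=16  2^5=9
So 2^5 ≡ 9 (mod 23), giving x = 5.

5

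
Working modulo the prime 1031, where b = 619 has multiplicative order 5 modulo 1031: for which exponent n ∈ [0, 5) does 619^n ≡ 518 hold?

Successive powers of 619 modulo 1031:
  619^0=1  619^1=619  619^2=660  619^3=264  619^4=518
So 619^4 ≡ 518 (mod 1031), giving n = 4.

4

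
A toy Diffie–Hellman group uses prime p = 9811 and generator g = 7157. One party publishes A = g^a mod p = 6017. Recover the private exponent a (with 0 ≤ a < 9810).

9688

Baby-step giant-step with m = ceil(sqrt(9810)) = 100.
Baby table (7157^j mod 9811 for j=0..99):
  0:1  1:7157  2:9229  3:4301  4:5150  5:8434  6:4866  7:6723
  8:3367  9:1803  10:2606  11:431  12:4013  13:4244  14:9263  15:2364
  16:4984  17:7503  18:3368  19:8960  20:2024  21:4732  22:9163  23:2867
  24:4318  25:9087  26:8351  27:9306  28:5974  29:9391  30:6037  31:8976
  32:8615  33:5231  34:9302  35:6779  36:1908  37:8455  38:7998  39:4312
  40:5389  41:2032  42:3122  43:4507  44:7842  45:6274  46:7882  47:8035
  48:4224  49:3477  50:4193  51:7263  52:2613  53:1475  54:9750  55:4918
  56:6069  57:2536  58:9613  59:5509  60:7315  61:1959  62:644  63:7749
  64:7821  65:3142  66:482  67:6013  68:3995  69:2961  70:117  71:3434
  72:583  73:2856  74:4079  75:5678  76:284  77:1711  78:1499  79:4920
  80:761  81:1372  82:8404  83:5998  84:4561  85:1880  86:4279  87:4672
  88:1616  89:8354  90:1344  91:4228  92:2672  93:1865  94:4845  95:3591
  96:5778  97:9592  98:2377  99:9726
Giant step factor: 7157^(-100) ≡ 5762 (mod 9811).
Scan 6017·5762^i mod 9811 for i = 0, 1, …:
  i=0: 6017   i=1: 7691   i=2: 9066   i=3: 4528
  i=4: 2887   i=5: 5249   i=6: 7236   i=7: 6893
  i=8: 2538   i=9: 5566     …   i=95: 6113
  i=96: 1616
Match at i=96, j=88: a = 96·100 + 88 = 9688.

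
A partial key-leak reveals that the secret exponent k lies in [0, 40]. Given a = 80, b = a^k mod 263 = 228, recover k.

23

Compute 80^0 mod 263 = 1, then multiply by 80 repeatedly:
  80^0=1  80^1=80  80^2=88  80^3=202  80^4=117
  80^5=155  80^6=39  80^7=227  80^8=13  80^9=251
  80^10=92  80^11=259  80^12=206  80^13=174  80^14=244
  80^15=58  80^16=169  80^17=107  80^18=144  80^19=211
  80^20=48  80^21=158  80^22=16  80^23=228
Found 228 at exponent 23.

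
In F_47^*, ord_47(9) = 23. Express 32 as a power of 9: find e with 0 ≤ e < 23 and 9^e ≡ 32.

8

Successive powers of 9 modulo 47:
  9^0=1  9^1=9  9^2=34  9^3=24  9^4=28  9^5=17
  9^6=12  9^7=14  9^8=32
So 9^8 ≡ 32 (mod 47), giving e = 8.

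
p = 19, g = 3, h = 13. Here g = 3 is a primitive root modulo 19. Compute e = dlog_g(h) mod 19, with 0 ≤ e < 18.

17

Successive powers of 3 modulo 19:
  3^0=1  3^1=3  3^2=9  3^3=8  3^4=5  3^5=15
  3^6=7  3^7=2  3^8=6  3^9=18  3^10=16  3^11=10
  3^12=11  3^13=14  3^14=4  3^15=12  3^16=17  3^17=13
So 3^17 ≡ 13 (mod 19), giving e = 17.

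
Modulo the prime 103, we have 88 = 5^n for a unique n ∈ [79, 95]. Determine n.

91

Compute 5^79 mod 103 = 45, then multiply by 5 repeatedly:
  5^79=45  5^80=19  5^81=95  5^82=63  5^83=6
  5^84=30  5^85=47  5^86=29  5^87=42  5^88=4
  5^89=20  5^90=100  5^91=88
Found 88 at exponent 91.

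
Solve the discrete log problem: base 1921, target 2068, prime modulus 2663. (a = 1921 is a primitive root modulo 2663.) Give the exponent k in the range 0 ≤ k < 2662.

611

Baby-step giant-step with m = ceil(sqrt(2662)) = 52.
Baby table (1921^j mod 2663 for j=0..51):
  0:1  1:1921  2:1986  3:1690  4:293  5:960  6:1364  7:2515
  8:633  9:1665  10:202  11:1907  12:1722  13:516  14:600  15:2184
  16:1239  17:2060  18:42  19:792  20:859  21:1742  22:1654  23:375
  24:1365  25:1773  26:2619  27:692  28:495  29:204  30:423  31:368
  32:1233  33:1186  34:1441  35:1304  36:1764  37:1308  38:1459  39:1263
  40:230  41:2435  42:1407  43:2565  44:815  45:2434  46:2149  47:579
  48:1788  49:2141  50:1189  51:1878
Giant step factor: 1921^(-52) ≡ 1663 (mod 2663).
Scan 2068·1663^i mod 2663 for i = 0, 1, …:
  i=0: 2068   i=1: 1151   i=2: 2079   i=3: 803
  i=4: 1226   i=5: 1643   i=6: 71   i=7: 901
  i=8: 1757   i=9: 580   i=10: 534   i=11: 1263
Match at i=11, j=39: k = 11·52 + 39 = 611.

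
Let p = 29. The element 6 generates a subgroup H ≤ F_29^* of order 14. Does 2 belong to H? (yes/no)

⟨6⟩ has order 14; its elements mod 29 are {1, 4, 5, 6, 7, 9, 13, 16, 20, 22, 23, 24, 25, 28}.
2 is not in this set.

no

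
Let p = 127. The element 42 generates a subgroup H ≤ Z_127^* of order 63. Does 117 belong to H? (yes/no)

yes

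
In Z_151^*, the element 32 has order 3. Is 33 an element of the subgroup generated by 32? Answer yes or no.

no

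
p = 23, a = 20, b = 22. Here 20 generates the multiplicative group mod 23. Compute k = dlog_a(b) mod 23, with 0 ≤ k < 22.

11

Successive powers of 20 modulo 23:
  20^0=1  20^1=20  20^2=9  20^3=19  20^4=12  20^5=10
  20^6=16  20^7=21  20^8=6  20^9=5  20^10=8  20^11=22
So 20^11 ≡ 22 (mod 23), giving k = 11.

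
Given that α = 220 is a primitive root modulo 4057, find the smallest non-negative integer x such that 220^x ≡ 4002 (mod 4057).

565

Baby-step giant-step with m = ceil(sqrt(4056)) = 64.
Baby table (220^j mod 4057 for j=0..63):
  0:1  1:220  2:3773  3:2432  4:3573  5:3059  6:3575  7:3499
  8:3007  9:249  10:2039  11:2310  12:1075  13:1194  14:3032  15:1692
  16:3053  17:2255  18:1146  19:586  20:3153  21:3970  22:1145  23:366
  24:3437  25:1538  26:1629  27:1364  28:3919  29:2096  30:2679  31:1115
  32:1880  33:3843  34:1604  35:3978  36:2905  37:2151  38:2608  39:1723
  40:1759  41:1565  42:3512  43:1810  44:614  45:1199  46:75  47:272
  48:3042  49:3892  50:213  51:2233  52:363  53:2777  54:2390  55:2447
  56:2816  57:2856  58:3542  59:296  60:208  61:1133  62:1783  63:2788
Giant step factor: 220^(-64) ≡ 3793 (mod 4057).
Scan 4002·3793^i mod 4057 for i = 0, 1, …:
  i=0: 4002   i=1: 2349   i=2: 585   i=3: 3783
  i=4: 3367   i=5: 3652   i=6: 1438   i=7: 1726
  i=8: 2777
Match at i=8, j=53: x = 8·64 + 53 = 565.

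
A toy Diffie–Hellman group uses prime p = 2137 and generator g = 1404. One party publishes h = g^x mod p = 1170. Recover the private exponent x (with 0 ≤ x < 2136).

1914

Baby-step giant-step with m = ceil(sqrt(2136)) = 47.
Baby table (1404^j mod 2137 for j=0..46):
  0:1  1:1404  2:902  3:1304  4:1544  5:858  6:1501  7:322
  8:1181  9:1949  10:1036  11:1384  12:603  13:360  14:1108  15:2033
  16:1437  17:220  18:1152  19:1836  20:522  21:2034  22:704  23:1122
  24:319  25:1243  26:1380  27:1398  28:1026  29:166  30:131  31:142
  32:627  33:2001  34:1386  35:1274  36:27  37:1579  38:847  39:1016
  40:1085  41:1796  42:2061  43:146  44:1969  45:1335  46:191
Giant step factor: 1404^(-47) ≡ 1485 (mod 2137).
Scan 1170·1485^i mod 2137 for i = 0, 1, …:
  i=0: 1170   i=1: 69   i=2: 2026   i=3: 1851
  i=4: 553   i=5: 597   i=6: 1827   i=7: 1242
  i=8: 139   i=9: 1263     …   i=39: 1853
  i=40: 1386
Match at i=40, j=34: x = 40·47 + 34 = 1914.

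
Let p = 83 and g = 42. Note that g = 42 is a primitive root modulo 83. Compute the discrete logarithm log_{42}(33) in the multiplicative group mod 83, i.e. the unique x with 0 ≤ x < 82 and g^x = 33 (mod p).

68

Baby-step giant-step with m = ceil(sqrt(82)) = 10.
Baby table (42^j mod 83 for j=0..9):
  0:1  1:42  2:21  3:52  4:26  5:13  6:48  7:24
  8:12  9:6
Giant step factor: 42^(-10) ≡ 28 (mod 83).
Scan 33·28^i mod 83 for i = 0, 1, …:
  i=0: 33   i=1: 11   i=2: 59   i=3: 75
  i=4: 25   i=5: 36   i=6: 12
Match at i=6, j=8: x = 6·10 + 8 = 68.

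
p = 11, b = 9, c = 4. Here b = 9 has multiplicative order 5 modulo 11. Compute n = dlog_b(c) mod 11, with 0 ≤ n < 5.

Successive powers of 9 modulo 11:
  9^0=1  9^1=9  9^2=4
So 9^2 ≡ 4 (mod 11), giving n = 2.

2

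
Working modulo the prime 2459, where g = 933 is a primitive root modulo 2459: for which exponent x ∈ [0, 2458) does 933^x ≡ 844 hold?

1994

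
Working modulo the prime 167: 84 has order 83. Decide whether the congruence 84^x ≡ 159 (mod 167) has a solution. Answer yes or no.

no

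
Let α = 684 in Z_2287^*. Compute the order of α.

2286

The order of 684 must divide p − 1 = 2286 = 2 · 3^2 · 127.
Divisors: 1, 2, 3, 6, 9, 18, 127, 254, 381, 762, 1143, 2286.
Check each in increasing order: 684^1 ≡ 684;  684^2 ≡ 1308;  684^3 ≡ 455;  684^6 ≡ 1195;  684^9 ≡ 1706;  684^18 ≡ 1372;  684^127 ≡ 129;  684^254 ≡ 632;  684^381 ≡ 1483;  684^762 ≡ 1482;  684^1143 ≡ 2286;  684^2286 ≡ 1.
Smallest exponent giving 1 is 2286.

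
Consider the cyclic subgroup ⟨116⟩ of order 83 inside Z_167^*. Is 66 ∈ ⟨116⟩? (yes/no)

yes

66 ∈ ⟨116⟩ iff 66^83 ≡ 1 (mod 167), since |⟨116⟩| = 83.
66^83 mod 167 = 1.
Since 1 = 1, 66 lies in the subgroup.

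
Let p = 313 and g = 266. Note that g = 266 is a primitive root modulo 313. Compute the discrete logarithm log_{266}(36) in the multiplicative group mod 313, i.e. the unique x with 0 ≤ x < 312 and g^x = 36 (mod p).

Baby-step giant-step with m = ceil(sqrt(312)) = 18.
Baby table (266^j mod 313 for j=0..17):
  0:1  1:266  2:18  3:93  4:11  5:109  6:198  7:84
  8:121  9:260  10:300  11:298  12:79  13:43  14:170  15:148
  16:243  17:160
Giant step factor: 266^(-18) ≡ 39 (mod 313).
Scan 36·39^i mod 313 for i = 0, 1, …:
  i=0: 36   i=1: 152   i=2: 294   i=3: 198
Match at i=3, j=6: x = 3·18 + 6 = 60.

60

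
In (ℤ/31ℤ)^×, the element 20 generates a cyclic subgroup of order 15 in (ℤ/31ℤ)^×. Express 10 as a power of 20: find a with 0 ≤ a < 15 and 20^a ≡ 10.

Successive powers of 20 modulo 31:
  20^0=1  20^1=20  20^2=28  20^3=2  20^4=9  20^5=25
  20^6=4  20^7=18  20^8=19  20^9=8  20^10=5  20^11=7
  20^12=16  20^13=10
So 20^13 ≡ 10 (mod 31), giving a = 13.

13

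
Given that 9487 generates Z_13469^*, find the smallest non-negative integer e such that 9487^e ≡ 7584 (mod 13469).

8839

Baby-step giant-step with m = ceil(sqrt(13468)) = 117.
Baby table (9487^j mod 13469 for j=0..116):
  0:1  1:9487  2:3311  3:1749  4:12424  5:12738  6:1538  7:4079
  8:1036  9:9631  10:9070  11:7118  12:8369  13:10417  14:4026  15:10047
  16:9245  17:10656  18:8627  19:6705  20:9717  21:3343  22:9015  23:10624
  24:1361  25:8505  26:7625  27:9845  28:5469  29:1815  30:5523  31:2291
  32:9220  33:2454  34:6666  35:3387  36:8904  37:8149  38:10972  39:2932
  40:2399  41:10172  42:9848  43:6992  44:11748  45:10770  46:12625  47:7027
  48:7068  49:5434  50:6495  51:10859  52:8421  53:5388  54:1101  55:6712
  56:8781  57:13051  58:7789  59:3309  60:9713  61:5802  62:9240  63:3628
  64:5541  65:11429  66:1473  67:6998  68:1325  69:3698  70:9650  71:757
  72:2682  73:1193  74:4031  75:3606  76:12331  77:5932  78:3402  79:3050
  80:3938  81:10269  82:726  83:4903  84:6304  85:3688  86:9063  87:8054
  88:12130  89:11643  90:11341  91:1695  92:11948  93:9041  94:1375  95:6633
  96:103  97:7393  98:4308  99:5050  100:117  101:5521  102:10255  103:2598
  104:12425  105:8756  106:4849  107:5828  108:13460  109:8900  110:10608  111:11197
  112:9405  113:6579  114:13096  115:3696  116:4145
Giant step factor: 9487^(-117) ≡ 5716 (mod 13469).
Scan 7584·5716^i mod 13469 for i = 0, 1, …:
  i=0: 7584   i=1: 6902   i=2: 1131   i=3: 13145
  i=4: 6738   i=5: 6537   i=6: 2486   i=7: 181
  i=8: 10952   i=9: 11189     …   i=74: 2732
  i=75: 5541
Match at i=75, j=64: e = 75·117 + 64 = 8839.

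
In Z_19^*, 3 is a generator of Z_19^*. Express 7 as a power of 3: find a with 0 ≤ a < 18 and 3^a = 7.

6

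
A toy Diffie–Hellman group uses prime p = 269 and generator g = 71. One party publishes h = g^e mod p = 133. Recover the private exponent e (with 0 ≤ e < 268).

142

Baby-step giant-step with m = ceil(sqrt(268)) = 17.
Baby table (71^j mod 269 for j=0..16):
  0:1  1:71  2:199  3:141  4:58  5:83  6:244  7:108
  8:136  9:241  10:164  11:77  12:87  13:259  14:97  15:162
  16:204
Giant step factor: 71^(-17) ≡ 32 (mod 269).
Scan 133·32^i mod 269 for i = 0, 1, …:
  i=0: 133   i=1: 221   i=2: 78   i=3: 75
  i=4: 248   i=5: 135   i=6: 16   i=7: 243
  i=8: 244
Match at i=8, j=6: e = 8·17 + 6 = 142.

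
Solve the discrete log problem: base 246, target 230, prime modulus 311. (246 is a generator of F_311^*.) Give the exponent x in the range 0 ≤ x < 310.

Baby-step giant-step with m = ceil(sqrt(310)) = 18.
Baby table (246^j mod 311 for j=0..17):
  0:1  1:246  2:182  3:299  4:158  5:304  6:144  7:281
  8:84  9:138  10:49  11:236  12:210  13:34  14:278  15:279
  16:214  17:85
Giant step factor: 246^(-18) ≡ 98 (mod 311).
Scan 230·98^i mod 311 for i = 0, 1, …:
  i=0: 230   i=1: 148   i=2: 198   i=3: 122
  i=4: 138
Match at i=4, j=9: x = 4·18 + 9 = 81.

81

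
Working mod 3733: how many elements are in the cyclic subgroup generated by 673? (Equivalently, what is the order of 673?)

The order of 673 must divide p − 1 = 3732 = 2^2 · 3 · 311.
Divisors: 1, 2, 3, 4, 6, 12, 311, 622, 933, 1244, 1866, 3732.
Check each in increasing order: 673^1 ≡ 673;  673^2 ≡ 1236;  673^3 ≡ 3102;  673^4 ≡ 899;  673^6 ≡ 2463;  673^12 ≡ 244;  673^311 ≡ 1.
Smallest exponent giving 1 is 311.

311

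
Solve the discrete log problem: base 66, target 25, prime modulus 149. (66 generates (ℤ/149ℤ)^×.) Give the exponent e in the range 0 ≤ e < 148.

116

Baby-step giant-step with m = ceil(sqrt(148)) = 13.
Baby table (66^j mod 149 for j=0..12):
  0:1  1:66  2:35  3:75  4:33  5:92  6:112  7:91
  8:46  9:56  10:120  11:23  12:28
Giant step factor: 66^(-13) ≡ 77 (mod 149).
Scan 25·77^i mod 149 for i = 0, 1, …:
  i=0: 25   i=1: 137   i=2: 119   i=3: 74
  i=4: 36   i=5: 90   i=6: 76   i=7: 41
  i=8: 28
Match at i=8, j=12: e = 8·13 + 12 = 116.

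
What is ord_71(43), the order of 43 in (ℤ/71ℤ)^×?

The order of 43 must divide p − 1 = 70 = 2 · 5 · 7.
Divisors: 1, 2, 5, 7, 10, 14, 35, 70.
Check each in increasing order: 43^1 ≡ 43;  43^2 ≡ 3;  43^5 ≡ 32;  43^7 ≡ 25;  43^10 ≡ 30;  43^14 ≡ 57;  43^35 ≡ 1.
Smallest exponent giving 1 is 35.

35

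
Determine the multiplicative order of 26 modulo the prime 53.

52

The order of 26 must divide p − 1 = 52 = 2^2 · 13.
Divisors: 1, 2, 4, 13, 26, 52.
Check each in increasing order: 26^1 ≡ 26;  26^2 ≡ 40;  26^4 ≡ 10;  26^13 ≡ 30;  26^26 ≡ 52;  26^52 ≡ 1.
Smallest exponent giving 1 is 52.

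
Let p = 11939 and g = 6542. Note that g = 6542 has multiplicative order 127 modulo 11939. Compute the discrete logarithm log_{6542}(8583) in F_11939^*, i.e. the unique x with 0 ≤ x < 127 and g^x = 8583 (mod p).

102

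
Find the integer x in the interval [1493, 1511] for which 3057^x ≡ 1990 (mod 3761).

1495

Compute 3057^1493 mod 3761 = 2328, then multiply by 3057 repeatedly:
  3057^1493=2328  3057^1494=884  3057^1495=1990
Found 1990 at exponent 1495.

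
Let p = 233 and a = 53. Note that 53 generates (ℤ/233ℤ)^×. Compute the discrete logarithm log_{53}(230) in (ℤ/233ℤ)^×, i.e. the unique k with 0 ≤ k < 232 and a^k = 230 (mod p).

47

Baby-step giant-step with m = ceil(sqrt(232)) = 16.
Baby table (53^j mod 233 for j=0..15):
  0:1  1:53  2:13  3:223  4:169  5:103  6:100  7:174
  8:135  9:165  10:124  11:48  12:214  13:158  14:219  15:190
Giant step factor: 53^(-16) ≡ 32 (mod 233).
Scan 230·32^i mod 233 for i = 0, 1, …:
  i=0: 230   i=1: 137   i=2: 190
Match at i=2, j=15: k = 2·16 + 15 = 47.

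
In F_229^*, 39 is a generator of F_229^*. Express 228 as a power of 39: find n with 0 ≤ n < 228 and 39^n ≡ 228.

Baby-step giant-step with m = ceil(sqrt(228)) = 16.
Baby table (39^j mod 229 for j=0..15):
  0:1  1:39  2:147  3:8  4:83  5:31  6:64  7:206
  8:19  9:54  10:45  11:152  12:203  13:131  14:71  15:21
Giant step factor: 39^(-16) ≡ 144 (mod 229).
Scan 228·144^i mod 229 for i = 0, 1, …:
  i=0: 228   i=1: 85   i=2: 103   i=3: 176
  i=4: 154   i=5: 192   i=6: 168   i=7: 147
Match at i=7, j=2: n = 7·16 + 2 = 114.

114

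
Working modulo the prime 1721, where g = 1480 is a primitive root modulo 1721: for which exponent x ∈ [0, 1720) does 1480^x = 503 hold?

235

Baby-step giant-step with m = ceil(sqrt(1720)) = 42.
Baby table (1480^j mod 1721 for j=0..41):
  0:1  1:1480  2:1288  3:1093  4:1621  5:6  6:275  7:844
  8:1395  9:1121  10:36  11:1650  12:1622  13:1486  14:1563  15:216
  16:1295  17:1127  18:311  19:773  20:1296  21:886  22:1599  23:145
  24:1196  25:892  26:153  27:989  28:870  29:292  30:189  31:918
  32:771  33:57  34:31  35:1134  36:345  37:1184  38:342  39:186
  40:1641  41:349
Giant step factor: 1480^(-42) ≡ 618 (mod 1721).
Scan 503·618^i mod 1721 for i = 0, 1, …:
  i=0: 503   i=1: 1074   i=2: 1147   i=3: 1515
  i=4: 46   i=5: 892
Match at i=5, j=25: x = 5·42 + 25 = 235.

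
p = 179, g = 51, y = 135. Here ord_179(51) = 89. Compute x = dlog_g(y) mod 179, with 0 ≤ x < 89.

66

Baby-step giant-step with m = ceil(sqrt(89)) = 10.
Baby table (51^j mod 179 for j=0..9):
  0:1  1:51  2:95  3:12  4:75  5:66  6:144  7:5
  8:76  9:117
Giant step factor: 51^(-10) ≡ 3 (mod 179).
Scan 135·3^i mod 179 for i = 0, 1, …:
  i=0: 135   i=1: 47   i=2: 141   i=3: 65
  i=4: 16   i=5: 48   i=6: 144
Match at i=6, j=6: x = 6·10 + 6 = 66.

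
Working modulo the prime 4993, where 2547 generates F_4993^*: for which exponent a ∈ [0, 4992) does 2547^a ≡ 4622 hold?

1502

Baby-step giant-step with m = ceil(sqrt(4992)) = 71.
Baby table (2547^j mod 4993 for j=0..70):
  0:1  1:2547  2:1302  3:842  4:2577  5:2817  6:4951  7:2872
  8:239  9:4580  10:1612  11:1518  12:1764  13:4201  14:4941  15:2367
  16:2198  17:1153  18:807  19:3306  20:2184  21:446  22:2551  23:1504
  24:1057  25:952  26:3139  27:1240  28:2704  29:1741  30:543  31:4953
  32:2973  33:2843  34:1271  35:1773  36:2159  37:1680  38:4952  39:426
  40:1541  41:429  42:4189  43:4335  44:1722  45:2080  46:187  47:1954
  48:3810  49:2671  50:2571  51:2514  52:2132  53:2813  54:4749  55:2657
  56:1864  57:4258  58:330  59:1686  60:262  61:3245  62:1600  63:912
  64:1119  65:4083  66:3975  67:3514  68:2702  69:1640  70:2932
Giant step factor: 2547^(-71) ≡ 4463 (mod 4993).
Scan 4622·4463^i mod 4993 for i = 0, 1, …:
  i=0: 4622   i=1: 1903   i=2: 4989   i=3: 2120
  i=4: 4818   i=5: 2876   i=6: 3578   i=7: 1000
  i=8: 4251   i=9: 3806     …   i=20: 4293
  i=21: 1518
Match at i=21, j=11: a = 21·71 + 11 = 1502.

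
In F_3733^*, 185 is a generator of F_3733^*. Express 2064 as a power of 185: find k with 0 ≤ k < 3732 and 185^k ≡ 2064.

2612

Baby-step giant-step with m = ceil(sqrt(3732)) = 62.
Baby table (185^j mod 3733 for j=0..61):
  0:1  1:185  2:628  3:457  4:2419  5:3288  6:3534  7:515
  8:1950  9:2382  10:176  11:2696  12:2271  13:2039  14:182  15:73
  16:2306  17:1048  18:3497  19:1136  20:1112  21:405  22:265  23:496
  24:2168  25:1649  26:2692  27:1531  28:3260  29:2087  30:1596  31:353
  32:1844  33:1437  34:802  35:2783  36:3434  37:680  38:2611  39:1478
  40:921  41:2400  42:3506  43:2801  44:3031  45:785  46:3371  47:224
  48:377  49:2551  50:1577  51:571  52:1111  53:220  54:3370  55:39
  56:3482  57:2094  58:2891  59:1016  60:1310  61:3438
Giant step factor: 185^(-62) ≡ 3478 (mod 3733).
Scan 2064·3478^i mod 3733 for i = 0, 1, …:
  i=0: 2064   i=1: 33   i=2: 2784   i=3: 3083
  i=4: 1498   i=5: 2509   i=6: 2281   i=7: 693
  i=8: 2469   i=9: 1282     …   i=41: 2847
  i=42: 1950
Match at i=42, j=8: k = 42·62 + 8 = 2612.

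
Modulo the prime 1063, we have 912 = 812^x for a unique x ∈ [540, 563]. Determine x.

Compute 812^540 mod 1063 = 242, then multiply by 812 repeatedly:
  812^540=242  812^541=912
Found 912 at exponent 541.

541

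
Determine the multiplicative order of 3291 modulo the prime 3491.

The order of 3291 must divide p − 1 = 3490 = 2 · 5 · 349.
Divisors: 1, 2, 5, 10, 349, 698, 1745, 3490.
Check each in increasing order: 3291^1 ≡ 3291;  3291^2 ≡ 1599;  3291^5 ≡ 1480;  3291^10 ≡ 1543;  3291^349 ≡ 523;  3291^698 ≡ 1231;  3291^1745 ≡ 1.
Smallest exponent giving 1 is 1745.

1745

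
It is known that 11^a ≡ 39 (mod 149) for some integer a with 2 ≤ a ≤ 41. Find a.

Compute 11^2 mod 149 = 121, then multiply by 11 repeatedly:
  11^2=121  11^3=139  11^4=39
Found 39 at exponent 4.

4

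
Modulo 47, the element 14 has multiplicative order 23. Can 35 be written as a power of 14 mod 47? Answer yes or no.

35 ∈ ⟨14⟩ iff 35^23 ≡ 1 (mod 47), since |⟨14⟩| = 23.
35^23 mod 47 = 46.
Since 46 ≠ 1, 35 does not lie in the subgroup.

no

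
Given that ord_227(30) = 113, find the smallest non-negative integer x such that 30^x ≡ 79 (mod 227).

Baby-step giant-step with m = ceil(sqrt(113)) = 11.
Baby table (30^j mod 227 for j=0..10):
  0:1  1:30  2:219  3:214  4:64  5:104  6:169  7:76
  8:10  9:73  10:147
Giant step factor: 30^(-11) ≡ 110 (mod 227).
Scan 79·110^i mod 227 for i = 0, 1, …:
  i=0: 79   i=1: 64
Match at i=1, j=4: x = 1·11 + 4 = 15.

15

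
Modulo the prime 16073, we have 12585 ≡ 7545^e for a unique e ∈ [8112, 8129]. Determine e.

8115

Compute 7545^8112 mod 16073 = 4299, then multiply by 7545 repeatedly:
  7545^8112=4299  7545^8113=641  7545^8114=14445  7545^8115=12585
Found 12585 at exponent 8115.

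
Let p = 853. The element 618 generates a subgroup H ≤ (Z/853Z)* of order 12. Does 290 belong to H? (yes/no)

290 ∈ ⟨618⟩ iff 290^12 ≡ 1 (mod 853), since |⟨618⟩| = 12.
290^12 mod 853 = 812.
Since 812 ≠ 1, 290 does not lie in the subgroup.

no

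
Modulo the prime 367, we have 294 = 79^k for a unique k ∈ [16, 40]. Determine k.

29

Compute 79^16 mod 367 = 256, then multiply by 79 repeatedly:
  79^16=256  79^17=39  79^18=145  79^19=78  79^20=290
  79^21=156  79^22=213  79^23=312  79^24=59  79^25=257
  79^26=118  79^27=147  79^28=236  79^29=294
Found 294 at exponent 29.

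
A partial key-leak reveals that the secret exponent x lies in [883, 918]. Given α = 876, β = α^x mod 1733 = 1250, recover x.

901

Compute 876^883 mod 1733 = 1005, then multiply by 876 repeatedly:
  876^883=1005  876^884=16  876^885=152  876^886=1444  876^887=1587
  876^888=346  876^889=1554  876^890=899  876^891=742  876^892=117
  876^893=245  876^894=1461  876^895=882  876^896=1447  876^897=749
  876^898=1050  876^899=1310  876^900=314  876^901=1250
Found 1250 at exponent 901.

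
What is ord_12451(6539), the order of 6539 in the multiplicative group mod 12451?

The order of 6539 must divide p − 1 = 12450 = 2 · 3 · 5^2 · 83.
Divisors: 1, 2, 3, 5, 6, 10, 15, 25, 30, 50, 75, 83, 150, 166, 249, 415, 498, 830, 1245, 2075, 2490, 4150, 6225, 12450.
Check each in increasing order: 6539^1 ≡ 6539;  6539^2 ≡ 1787;  6539^3 ≡ 6155;  6539^5 ≡ 4752;  6539^6 ≡ 8083;  6539^10 ≡ 7841;  6539^15 ≡ 7040;  6539^25 ≡ 5357;  6539^30 ≡ 6620;  6539^50 ≡ 10345;  6539^75 ≡ 11215;  6539^83 ≡ 9320;  6539^150 ≡ 8674;  6539^166 ≡ 4224;  6539^249 ≡ 10069;  6539^415 ≡ 11291;  6539^498 ≡ 8719;  6539^830 ≡ 892;  6539^1245 ≡ 11164;  6539^2075 ≡ 9939;  6539^2490 ≡ 386;  6539^4150 ≡ 9938;  6539^6225 ≡ 12450;  6539^12450 ≡ 1.
Smallest exponent giving 1 is 12450.

12450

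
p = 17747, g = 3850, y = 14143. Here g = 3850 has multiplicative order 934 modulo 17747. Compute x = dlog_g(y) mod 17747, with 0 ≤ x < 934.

108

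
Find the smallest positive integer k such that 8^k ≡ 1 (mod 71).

The order of 8 must divide p − 1 = 70 = 2 · 5 · 7.
Divisors: 1, 2, 5, 7, 10, 14, 35, 70.
Check each in increasing order: 8^1 ≡ 8;  8^2 ≡ 64;  8^5 ≡ 37;  8^7 ≡ 25;  8^10 ≡ 20;  8^14 ≡ 57;  8^35 ≡ 1.
Smallest exponent giving 1 is 35.

35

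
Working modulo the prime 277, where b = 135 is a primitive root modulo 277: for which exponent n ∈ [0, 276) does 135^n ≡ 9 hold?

220

Baby-step giant-step with m = ceil(sqrt(276)) = 17.
Baby table (135^j mod 277 for j=0..16):
  0:1  1:135  2:220  3:61  4:202  5:124  6:120  7:134
  8:85  9:118  10:141  11:199  12:273  13:14  14:228  15:33
  16:23
Giant step factor: 135^(-17) ≡ 43 (mod 277).
Scan 9·43^i mod 277 for i = 0, 1, …:
  i=0: 9   i=1: 110   i=2: 21   i=3: 72
  i=4: 49   i=5: 168   i=6: 22   i=7: 115
  i=8: 236   i=9: 176   i=10: 89   i=11: 226
  i=12: 23
Match at i=12, j=16: n = 12·17 + 16 = 220.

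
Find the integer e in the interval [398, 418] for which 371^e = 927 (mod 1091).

Compute 371^398 mod 1091 = 1032, then multiply by 371 repeatedly:
  371^398=1032  371^399=1022  371^400=585  371^401=1017  371^402=912
  371^403=142  371^404=314  371^405=848  371^406=400  371^407=24
  371^408=176  371^409=927
Found 927 at exponent 409.

409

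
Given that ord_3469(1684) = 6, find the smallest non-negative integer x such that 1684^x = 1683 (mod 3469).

Successive powers of 1684 modulo 3469:
  1684^0=1  1684^1=1684  1684^2=1683
So 1684^2 ≡ 1683 (mod 3469), giving x = 2.

2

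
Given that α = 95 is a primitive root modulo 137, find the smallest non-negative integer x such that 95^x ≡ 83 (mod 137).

49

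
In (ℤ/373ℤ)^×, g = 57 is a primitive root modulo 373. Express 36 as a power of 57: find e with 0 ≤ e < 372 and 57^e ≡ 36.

298

Baby-step giant-step with m = ceil(sqrt(372)) = 20.
Baby table (57^j mod 373 for j=0..19):
  0:1  1:57  2:265  3:185  4:101  5:162  6:282  7:35
  8:130  9:323  10:134  11:178  12:75  13:172  14:106  15:74
  16:115  17:214  18:262  19:14
Giant step factor: 57^(-20) ≡ 165 (mod 373).
Scan 36·165^i mod 373 for i = 0, 1, …:
  i=0: 36   i=1: 345   i=2: 229   i=3: 112
  i=4: 203   i=5: 298   i=6: 307   i=7: 300
  i=8: 264   i=9: 292     …   i=13: 196
  i=14: 262
Match at i=14, j=18: e = 14·20 + 18 = 298.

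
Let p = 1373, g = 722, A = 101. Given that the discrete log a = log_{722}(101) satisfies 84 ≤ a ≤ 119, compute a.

Compute 722^84 mod 1373 = 110, then multiply by 722 repeatedly:
  722^84=110  722^85=1159  722^86=641  722^87=101
Found 101 at exponent 87.

87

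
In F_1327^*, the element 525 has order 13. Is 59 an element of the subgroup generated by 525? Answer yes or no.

no

59 ∈ ⟨525⟩ iff 59^13 ≡ 1 (mod 1327), since |⟨525⟩| = 13.
59^13 mod 1327 = 483.
Since 483 ≠ 1, 59 does not lie in the subgroup.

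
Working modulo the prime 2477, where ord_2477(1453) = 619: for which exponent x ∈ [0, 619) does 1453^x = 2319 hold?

Baby-step giant-step with m = ceil(sqrt(619)) = 25.
Baby table (1453^j mod 2477 for j=0..24):
  0:1  1:1453  2:805  3:521  4:1528  5:792  6:1448  7:971
  8:1450  9:1400  10:583  11:2442  12:1162  13:1549  14:1581  15:1014
  16:2004  17:1337  18:693  19:1267  20:540  21:1888  22:1225  23:1439
  24:279
Giant step factor: 1453^(-25) ≡ 2100 (mod 2477).
Scan 2319·2100^i mod 2477 for i = 0, 1, …:
  i=0: 2319   i=1: 118   i=2: 100   i=3: 1932
  i=4: 2351   i=5: 439   i=6: 456   i=7: 1478
  i=8: 119   i=9: 2200     …   i=15: 141
  i=16: 1337
Match at i=16, j=17: x = 16·25 + 17 = 417.

417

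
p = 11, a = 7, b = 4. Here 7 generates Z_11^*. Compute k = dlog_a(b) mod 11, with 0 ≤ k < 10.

Successive powers of 7 modulo 11:
  7^0=1  7^1=7  7^2=5  7^3=2  7^4=3  7^5=10
  7^6=4
So 7^6 ≡ 4 (mod 11), giving k = 6.

6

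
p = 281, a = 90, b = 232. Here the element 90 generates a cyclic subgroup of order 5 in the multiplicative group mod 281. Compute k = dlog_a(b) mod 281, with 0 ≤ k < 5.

Successive powers of 90 modulo 281:
  90^0=1  90^1=90  90^2=232
So 90^2 ≡ 232 (mod 281), giving k = 2.

2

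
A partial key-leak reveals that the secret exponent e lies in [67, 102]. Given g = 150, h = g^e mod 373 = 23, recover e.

87

Compute 150^67 mod 373 = 54, then multiply by 150 repeatedly:
  150^67=54  150^68=267  150^69=139  150^70=335  150^71=268
  150^72=289  150^73=82  150^74=364  150^75=142  150^76=39
  150^77=255  150^78=204  150^79=14  150^80=235  150^81=188
  150^82=225  150^83=180  150^84=144  150^85=339  150^86=122
  150^87=23
Found 23 at exponent 87.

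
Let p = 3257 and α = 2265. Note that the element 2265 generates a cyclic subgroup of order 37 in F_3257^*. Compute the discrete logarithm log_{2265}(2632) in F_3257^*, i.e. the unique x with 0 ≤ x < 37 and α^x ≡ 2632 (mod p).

Successive powers of 2265 modulo 3257:
  2265^0=1  2265^1=2265  2265^2=450  2265^3=3066  2265^4=566  2265^5=1989
  2265^6=654  2265^7=2632
So 2265^7 ≡ 2632 (mod 3257), giving x = 7.

7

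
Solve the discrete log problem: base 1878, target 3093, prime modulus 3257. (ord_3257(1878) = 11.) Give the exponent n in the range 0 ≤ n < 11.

7

Successive powers of 1878 modulo 3257:
  1878^0=1  1878^1=1878  1878^2=2810  1878^3=840  1878^4=1132  1878^5=2332
  1878^6=2088  1878^7=3093
So 1878^7 ≡ 3093 (mod 3257), giving n = 7.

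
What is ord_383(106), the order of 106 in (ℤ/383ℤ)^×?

The order of 106 must divide p − 1 = 382 = 2 · 191.
Divisors: 1, 2, 191, 382.
Check each in increasing order: 106^1 ≡ 106;  106^2 ≡ 129;  106^191 ≡ 382;  106^382 ≡ 1.
Smallest exponent giving 1 is 382.

382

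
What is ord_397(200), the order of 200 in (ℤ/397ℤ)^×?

396

The order of 200 must divide p − 1 = 396 = 2^2 · 3^2 · 11.
Divisors: 1, 2, 3, 4, 6, 9, 11, 12, 18, 22, 33, 36, 44, 66, 99, 132, 198, 396.
Check each in increasing order: 200^1 ≡ 200;  200^2 ≡ 300;  200^3 ≡ 53;  200^4 ≡ 278;  200^6 ≡ 30;  200^9 ≡ 2;  200^11 ≡ 203;  200^12 ≡ 106;  200^18 ≡ 4;  200^22 ≡ 318;  200^33 ≡ 240;  200^36 ≡ 16;  200^44 ≡ 286;  200^66 ≡ 35;  200^99 ≡ 63;  200^132 ≡ 34;  200^198 ≡ 396;  200^396 ≡ 1.
Smallest exponent giving 1 is 396.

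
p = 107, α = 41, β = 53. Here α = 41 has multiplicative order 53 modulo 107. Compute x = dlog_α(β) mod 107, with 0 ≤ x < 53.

49

Baby-step giant-step with m = ceil(sqrt(53)) = 8.
Baby table (41^j mod 107 for j=0..7):
  0:1  1:41  2:76  3:13  4:105  5:25  6:62  7:81
Giant step factor: 41^(-8) ≡ 27 (mod 107).
Scan 53·27^i mod 107 for i = 0, 1, …:
  i=0: 53   i=1: 40   i=2: 10   i=3: 56
  i=4: 14   i=5: 57   i=6: 41
Match at i=6, j=1: x = 6·8 + 1 = 49.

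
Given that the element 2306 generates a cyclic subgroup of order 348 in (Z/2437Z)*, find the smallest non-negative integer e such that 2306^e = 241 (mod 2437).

202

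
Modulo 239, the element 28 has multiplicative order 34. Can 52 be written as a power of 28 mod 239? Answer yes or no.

yes

52 ∈ ⟨28⟩ iff 52^34 ≡ 1 (mod 239), since |⟨28⟩| = 34.
52^34 mod 239 = 1.
Since 1 = 1, 52 lies in the subgroup.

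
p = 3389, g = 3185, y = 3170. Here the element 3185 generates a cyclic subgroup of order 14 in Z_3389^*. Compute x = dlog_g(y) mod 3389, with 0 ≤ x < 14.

3

Successive powers of 3185 modulo 3389:
  3185^0=1  3185^1=3185  3185^2=948  3185^3=3170
So 3185^3 ≡ 3170 (mod 3389), giving x = 3.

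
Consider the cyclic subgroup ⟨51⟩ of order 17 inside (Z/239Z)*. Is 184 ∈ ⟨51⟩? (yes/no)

184 ∈ ⟨51⟩ iff 184^17 ≡ 1 (mod 239), since |⟨51⟩| = 17.
184^17 mod 239 = 215.
Since 215 ≠ 1, 184 does not lie in the subgroup.

no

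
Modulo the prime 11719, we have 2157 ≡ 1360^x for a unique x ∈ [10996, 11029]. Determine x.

11007

Compute 1360^10996 mod 11719 = 536, then multiply by 1360 repeatedly:
  1360^10996=536  1360^10997=2382  1360^10998=5076  1360^10999=869  1360^11000=9940
  1360^11001=6393  1360^11002=10701  1360^11003=10081  1360^11004=10649  1360^11005=9675
  1360^11006=9282  1360^11007=2157
Found 2157 at exponent 11007.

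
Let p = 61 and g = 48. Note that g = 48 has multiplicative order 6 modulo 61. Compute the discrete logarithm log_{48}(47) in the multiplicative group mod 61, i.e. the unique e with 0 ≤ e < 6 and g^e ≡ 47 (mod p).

2

Successive powers of 48 modulo 61:
  48^0=1  48^1=48  48^2=47
So 48^2 ≡ 47 (mod 61), giving e = 2.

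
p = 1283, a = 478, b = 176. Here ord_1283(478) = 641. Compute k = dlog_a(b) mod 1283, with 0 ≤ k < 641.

Baby-step giant-step with m = ceil(sqrt(641)) = 26.
Baby table (478^j mod 1283 for j=0..25):
  0:1  1:478  2:110  3:1260  4:553  5:36  6:529  7:111
  8:455  9:663  10:13  11:1082  12:147  13:984  14:774  15:468
  16:462  17:160  18:783  19:921  20:169  21:1236  22:628  23:1245
  24:1081  25:952
Giant step factor: 478^(-26) ≡ 527 (mod 1283).
Scan 176·527^i mod 1283 for i = 0, 1, …:
  i=0: 176   i=1: 376   i=2: 570   i=3: 168
  i=4: 9   i=5: 894   i=6: 277   i=7: 1000
  i=8: 970   i=9: 556     …   i=21: 664
  i=22: 952
Match at i=22, j=25: k = 22·26 + 25 = 597.

597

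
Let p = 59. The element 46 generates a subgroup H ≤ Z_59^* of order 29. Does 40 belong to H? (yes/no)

no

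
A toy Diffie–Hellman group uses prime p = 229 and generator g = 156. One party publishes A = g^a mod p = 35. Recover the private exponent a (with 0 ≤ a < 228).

31

Baby-step giant-step with m = ceil(sqrt(228)) = 16.
Baby table (156^j mod 229 for j=0..15):
  0:1  1:156  2:62  3:54  4:180  5:142  6:168  7:102
  8:111  9:141  10:12  11:40  12:57  13:190  14:99  15:101
Giant step factor: 156^(-16) ≡ 173 (mod 229).
Scan 35·173^i mod 229 for i = 0, 1, …:
  i=0: 35   i=1: 101
Match at i=1, j=15: a = 1·16 + 15 = 31.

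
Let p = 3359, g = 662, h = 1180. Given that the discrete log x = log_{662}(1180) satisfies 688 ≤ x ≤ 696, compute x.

688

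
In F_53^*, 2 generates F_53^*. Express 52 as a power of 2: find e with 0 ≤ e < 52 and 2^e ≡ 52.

Baby-step giant-step with m = ceil(sqrt(52)) = 8.
Baby table (2^j mod 53 for j=0..7):
  0:1  1:2  2:4  3:8  4:16  5:32  6:11  7:22
Giant step factor: 2^(-8) ≡ 47 (mod 53).
Scan 52·47^i mod 53 for i = 0, 1, …:
  i=0: 52   i=1: 6   i=2: 17   i=3: 4
Match at i=3, j=2: e = 3·8 + 2 = 26.

26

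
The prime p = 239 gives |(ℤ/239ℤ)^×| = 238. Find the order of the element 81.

119

The order of 81 must divide p − 1 = 238 = 2 · 7 · 17.
Divisors: 1, 2, 7, 14, 17, 34, 119, 238.
Check each in increasing order: 81^1 ≡ 81;  81^2 ≡ 108;  81^7 ≡ 163;  81^14 ≡ 40;  81^17 ≡ 24;  81^34 ≡ 98;  81^119 ≡ 1.
Smallest exponent giving 1 is 119.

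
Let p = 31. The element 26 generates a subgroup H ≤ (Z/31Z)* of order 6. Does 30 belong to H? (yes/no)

yes

30 ∈ ⟨26⟩ iff 30^6 ≡ 1 (mod 31), since |⟨26⟩| = 6.
30^6 mod 31 = 1.
Since 1 = 1, 30 lies in the subgroup.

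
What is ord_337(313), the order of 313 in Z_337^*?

168

The order of 313 must divide p − 1 = 336 = 2^4 · 3 · 7.
Divisors: 1, 2, 3, 4, 6, 7, 8, 12, 14, 16, 21, 24, 28, 42, 48, 56, 84, 112, 168, 336.
Check each in increasing order: 313^1 ≡ 313;  313^2 ≡ 239;  313^3 ≡ 330;  313^4 ≡ 168;  313^6 ≡ 49;  313^7 ≡ 172;  313^8 ≡ 253;  313^12 ≡ 42;  313^14 ≡ 265;  313^16 ≡ 316;  313^21 ≡ 85;  313^24 ≡ 79;  313^28 ≡ 129;  313^42 ≡ 148;  313^48 ≡ 175;  313^56 ≡ 128;  313^84 ≡ 336;  313^112 ≡ 208;  313^168 ≡ 1.
Smallest exponent giving 1 is 168.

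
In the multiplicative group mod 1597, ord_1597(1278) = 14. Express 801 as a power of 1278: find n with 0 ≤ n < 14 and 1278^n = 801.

Successive powers of 1278 modulo 1597:
  1278^0=1  1278^1=1278  1278^2=1150  1278^3=460  1278^4=184  1278^5=393
  1278^6=796  1278^7=1596  1278^8=319  1278^9=447  1278^10=1137  1278^11=1413
  1278^12=1204  1278^13=801
So 1278^13 ≡ 801 (mod 1597), giving n = 13.

13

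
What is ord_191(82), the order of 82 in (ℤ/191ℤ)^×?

10

The order of 82 must divide p − 1 = 190 = 2 · 5 · 19.
Divisors: 1, 2, 5, 10, 19, 38, 95, 190.
Check each in increasing order: 82^1 ≡ 82;  82^2 ≡ 39;  82^5 ≡ 190;  82^10 ≡ 1.
Smallest exponent giving 1 is 10.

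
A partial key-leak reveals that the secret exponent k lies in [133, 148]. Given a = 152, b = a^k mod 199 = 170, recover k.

Compute 152^133 mod 199 = 54, then multiply by 152 repeatedly:
  152^133=54  152^134=49  152^135=85  152^136=184  152^137=108
  152^138=98  152^139=170
Found 170 at exponent 139.

139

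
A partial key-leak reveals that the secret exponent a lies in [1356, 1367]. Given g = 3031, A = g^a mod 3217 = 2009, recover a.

1365

Compute 3031^1356 mod 3217 = 1982, then multiply by 3031 repeatedly:
  3031^1356=1982  3031^1357=1303  3031^1358=2134  3031^1359=1984  3031^1360=931
  3031^1361=552  3031^1362=272  3031^1363=880  3031^1364=387  3031^1365=2009
Found 2009 at exponent 1365.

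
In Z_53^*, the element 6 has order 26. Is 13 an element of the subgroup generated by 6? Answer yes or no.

yes

13 ∈ ⟨6⟩ iff 13^26 ≡ 1 (mod 53), since |⟨6⟩| = 26.
13^26 mod 53 = 1.
Since 1 = 1, 13 lies in the subgroup.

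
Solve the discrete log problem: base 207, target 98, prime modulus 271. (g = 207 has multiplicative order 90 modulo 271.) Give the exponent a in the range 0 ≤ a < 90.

82

Baby-step giant-step with m = ceil(sqrt(90)) = 10.
Baby table (207^j mod 271 for j=0..9):
  0:1  1:207  2:31  3:184  4:148  5:13  6:252  7:132
  8:224  9:27
Giant step factor: 207^(-10) ≡ 178 (mod 271).
Scan 98·178^i mod 271 for i = 0, 1, …:
  i=0: 98   i=1: 100   i=2: 185   i=3: 139
  i=4: 81   i=5: 55   i=6: 34   i=7: 90
  i=8: 31
Match at i=8, j=2: a = 8·10 + 2 = 82.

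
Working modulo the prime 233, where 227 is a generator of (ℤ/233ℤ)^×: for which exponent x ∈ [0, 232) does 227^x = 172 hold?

Baby-step giant-step with m = ceil(sqrt(232)) = 16.
Baby table (227^j mod 233 for j=0..15):
  0:1  1:227  2:36  3:17  4:131  5:146  6:56  7:130
  8:152  9:20  10:113  11:21  12:107  13:57  14:124  15:188
Giant step factor: 227^(-16) ≡ 63 (mod 233).
Scan 172·63^i mod 233 for i = 0, 1, …:
  i=0: 172   i=1: 118   i=2: 211   i=3: 12
  i=4: 57
Match at i=4, j=13: x = 4·16 + 13 = 77.

77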